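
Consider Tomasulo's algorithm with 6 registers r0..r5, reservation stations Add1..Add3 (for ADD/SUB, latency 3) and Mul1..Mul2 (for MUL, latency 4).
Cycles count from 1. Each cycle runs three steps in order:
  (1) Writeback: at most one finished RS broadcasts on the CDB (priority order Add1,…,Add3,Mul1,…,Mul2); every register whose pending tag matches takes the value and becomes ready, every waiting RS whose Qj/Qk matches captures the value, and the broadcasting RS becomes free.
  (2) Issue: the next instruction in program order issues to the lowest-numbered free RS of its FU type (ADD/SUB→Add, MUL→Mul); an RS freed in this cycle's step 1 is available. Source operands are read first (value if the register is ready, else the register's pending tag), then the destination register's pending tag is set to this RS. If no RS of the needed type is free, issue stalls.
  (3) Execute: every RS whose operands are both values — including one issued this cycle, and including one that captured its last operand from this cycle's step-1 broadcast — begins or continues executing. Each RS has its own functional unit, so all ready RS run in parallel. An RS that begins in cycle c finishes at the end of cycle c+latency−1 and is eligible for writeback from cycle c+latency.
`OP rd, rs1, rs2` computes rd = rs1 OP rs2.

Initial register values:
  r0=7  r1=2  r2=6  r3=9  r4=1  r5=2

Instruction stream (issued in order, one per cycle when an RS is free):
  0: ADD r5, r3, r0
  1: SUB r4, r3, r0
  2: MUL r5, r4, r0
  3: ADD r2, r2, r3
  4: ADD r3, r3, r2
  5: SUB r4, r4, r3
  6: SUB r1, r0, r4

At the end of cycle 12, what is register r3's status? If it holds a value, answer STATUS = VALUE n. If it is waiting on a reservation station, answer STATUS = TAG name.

  c1: issue ADD r5<-Add1  regs: r0:7,r1:2,r2:6,r3:9,r4:1,r5:Add1
  c2: issue SUB r4<-Add2  regs: r0:7,r1:2,r2:6,r3:9,r4:Add2,r5:Add1
  c3: issue MUL r5<-Mul1  regs: r0:7,r1:2,r2:6,r3:9,r4:Add2,r5:Mul1
  c4: CDB Add1=16; issue ADD r2<-Add1  regs: r0:7,r1:2,r2:Add1,r3:9,r4:Add2,r5:Mul1
  c5: CDB Add2=2; issue ADD r3<-Add2  regs: r0:7,r1:2,r2:Add1,r3:Add2,r4:2,r5:Mul1
  c6: issue SUB r4<-Add3  regs: r0:7,r1:2,r2:Add1,r3:Add2,r4:Add3,r5:Mul1
  c7: CDB Add1=15; issue SUB r1<-Add1  regs: r0:7,r1:Add1,r2:15,r3:Add2,r4:Add3,r5:Mul1
  c8: -  regs: r0:7,r1:Add1,r2:15,r3:Add2,r4:Add3,r5:Mul1
  c9: CDB Mul1=14  regs: r0:7,r1:Add1,r2:15,r3:Add2,r4:Add3,r5:14
  c10: CDB Add2=24  regs: r0:7,r1:Add1,r2:15,r3:24,r4:Add3,r5:14
  c11: -  regs: r0:7,r1:Add1,r2:15,r3:24,r4:Add3,r5:14
  c12: -  regs: r0:7,r1:Add1,r2:15,r3:24,r4:Add3,r5:14

STATUS = VALUE 24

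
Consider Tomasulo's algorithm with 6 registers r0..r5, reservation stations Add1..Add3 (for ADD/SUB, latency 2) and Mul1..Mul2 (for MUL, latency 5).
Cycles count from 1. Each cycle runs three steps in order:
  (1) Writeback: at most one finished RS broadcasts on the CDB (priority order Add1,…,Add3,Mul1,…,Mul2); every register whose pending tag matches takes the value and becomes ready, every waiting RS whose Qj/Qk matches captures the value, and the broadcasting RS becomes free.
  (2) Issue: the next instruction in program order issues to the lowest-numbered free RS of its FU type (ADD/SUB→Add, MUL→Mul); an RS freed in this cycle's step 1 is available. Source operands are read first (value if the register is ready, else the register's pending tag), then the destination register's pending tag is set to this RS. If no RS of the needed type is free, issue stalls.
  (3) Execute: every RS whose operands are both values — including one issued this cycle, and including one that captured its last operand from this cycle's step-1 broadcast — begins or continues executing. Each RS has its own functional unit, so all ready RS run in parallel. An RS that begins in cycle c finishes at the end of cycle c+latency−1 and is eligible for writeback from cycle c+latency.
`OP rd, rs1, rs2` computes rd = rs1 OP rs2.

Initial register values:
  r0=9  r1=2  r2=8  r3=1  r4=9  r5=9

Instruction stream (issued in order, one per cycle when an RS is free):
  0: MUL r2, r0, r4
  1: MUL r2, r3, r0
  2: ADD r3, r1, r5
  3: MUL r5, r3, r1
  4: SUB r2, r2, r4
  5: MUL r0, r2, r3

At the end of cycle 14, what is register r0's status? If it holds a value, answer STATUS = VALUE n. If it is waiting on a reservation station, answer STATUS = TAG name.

STATUS = VALUE 0

c1: issue MUL r2<-Mul1 | r0:9,r1:2,r2:Mul1,r3:1,r4:9,r5:9
c2: issue MUL r2<-Mul2 | r0:9,r1:2,r2:Mul2,r3:1,r4:9,r5:9
c3: issue ADD r3<-Add1 | r0:9,r1:2,r2:Mul2,r3:Add1,r4:9,r5:9
c4: stall | r0:9,r1:2,r2:Mul2,r3:Add1,r4:9,r5:9
c5: CDB Add1=11; stall | r0:9,r1:2,r2:Mul2,r3:11,r4:9,r5:9
c6: CDB Mul1=81; issue MUL r5<-Mul1 | r0:9,r1:2,r2:Mul2,r3:11,r4:9,r5:Mul1
c7: CDB Mul2=9; issue SUB r2<-Add1 | r0:9,r1:2,r2:Add1,r3:11,r4:9,r5:Mul1
c8: issue MUL r0<-Mul2 | r0:Mul2,r1:2,r2:Add1,r3:11,r4:9,r5:Mul1
c9: CDB Add1=0 | r0:Mul2,r1:2,r2:0,r3:11,r4:9,r5:Mul1
c10: - | r0:Mul2,r1:2,r2:0,r3:11,r4:9,r5:Mul1
c11: CDB Mul1=22 | r0:Mul2,r1:2,r2:0,r3:11,r4:9,r5:22
c12: - | r0:Mul2,r1:2,r2:0,r3:11,r4:9,r5:22
c13: - | r0:Mul2,r1:2,r2:0,r3:11,r4:9,r5:22
c14: CDB Mul2=0 | r0:0,r1:2,r2:0,r3:11,r4:9,r5:22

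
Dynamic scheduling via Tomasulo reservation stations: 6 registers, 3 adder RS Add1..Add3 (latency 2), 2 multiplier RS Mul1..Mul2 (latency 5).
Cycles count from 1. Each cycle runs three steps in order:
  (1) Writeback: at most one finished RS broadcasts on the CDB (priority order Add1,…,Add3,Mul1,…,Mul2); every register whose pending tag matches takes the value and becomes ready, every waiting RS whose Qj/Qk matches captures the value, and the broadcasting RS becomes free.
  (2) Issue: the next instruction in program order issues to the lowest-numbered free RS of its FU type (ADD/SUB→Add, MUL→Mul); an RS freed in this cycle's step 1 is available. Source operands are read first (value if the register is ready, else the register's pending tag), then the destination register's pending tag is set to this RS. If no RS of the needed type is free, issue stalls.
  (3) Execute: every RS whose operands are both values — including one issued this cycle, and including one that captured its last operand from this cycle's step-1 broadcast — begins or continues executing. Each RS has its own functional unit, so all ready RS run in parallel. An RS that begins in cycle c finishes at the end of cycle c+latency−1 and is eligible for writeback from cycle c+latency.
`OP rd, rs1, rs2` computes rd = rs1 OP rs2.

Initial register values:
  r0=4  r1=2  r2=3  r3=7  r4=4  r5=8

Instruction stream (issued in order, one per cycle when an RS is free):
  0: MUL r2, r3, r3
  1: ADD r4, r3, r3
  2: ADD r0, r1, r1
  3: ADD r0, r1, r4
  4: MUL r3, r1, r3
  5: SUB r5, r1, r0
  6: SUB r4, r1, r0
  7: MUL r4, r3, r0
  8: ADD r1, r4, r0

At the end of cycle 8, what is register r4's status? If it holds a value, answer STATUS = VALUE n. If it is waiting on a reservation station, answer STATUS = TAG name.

  c1: issue MUL r2<-Mul1  regs: r0:4,r1:2,r2:Mul1,r3:7,r4:4,r5:8
  c2: issue ADD r4<-Add1  regs: r0:4,r1:2,r2:Mul1,r3:7,r4:Add1,r5:8
  c3: issue ADD r0<-Add2  regs: r0:Add2,r1:2,r2:Mul1,r3:7,r4:Add1,r5:8
  c4: CDB Add1=14; issue ADD r0<-Add1  regs: r0:Add1,r1:2,r2:Mul1,r3:7,r4:14,r5:8
  c5: CDB Add2=4; issue MUL r3<-Mul2  regs: r0:Add1,r1:2,r2:Mul1,r3:Mul2,r4:14,r5:8
  c6: CDB Add1=16; issue SUB r5<-Add1  regs: r0:16,r1:2,r2:Mul1,r3:Mul2,r4:14,r5:Add1
  c7: CDB Mul1=49; issue SUB r4<-Add2  regs: r0:16,r1:2,r2:49,r3:Mul2,r4:Add2,r5:Add1
  c8: CDB Add1=-14; issue MUL r4<-Mul1  regs: r0:16,r1:2,r2:49,r3:Mul2,r4:Mul1,r5:-14

STATUS = TAG Mul1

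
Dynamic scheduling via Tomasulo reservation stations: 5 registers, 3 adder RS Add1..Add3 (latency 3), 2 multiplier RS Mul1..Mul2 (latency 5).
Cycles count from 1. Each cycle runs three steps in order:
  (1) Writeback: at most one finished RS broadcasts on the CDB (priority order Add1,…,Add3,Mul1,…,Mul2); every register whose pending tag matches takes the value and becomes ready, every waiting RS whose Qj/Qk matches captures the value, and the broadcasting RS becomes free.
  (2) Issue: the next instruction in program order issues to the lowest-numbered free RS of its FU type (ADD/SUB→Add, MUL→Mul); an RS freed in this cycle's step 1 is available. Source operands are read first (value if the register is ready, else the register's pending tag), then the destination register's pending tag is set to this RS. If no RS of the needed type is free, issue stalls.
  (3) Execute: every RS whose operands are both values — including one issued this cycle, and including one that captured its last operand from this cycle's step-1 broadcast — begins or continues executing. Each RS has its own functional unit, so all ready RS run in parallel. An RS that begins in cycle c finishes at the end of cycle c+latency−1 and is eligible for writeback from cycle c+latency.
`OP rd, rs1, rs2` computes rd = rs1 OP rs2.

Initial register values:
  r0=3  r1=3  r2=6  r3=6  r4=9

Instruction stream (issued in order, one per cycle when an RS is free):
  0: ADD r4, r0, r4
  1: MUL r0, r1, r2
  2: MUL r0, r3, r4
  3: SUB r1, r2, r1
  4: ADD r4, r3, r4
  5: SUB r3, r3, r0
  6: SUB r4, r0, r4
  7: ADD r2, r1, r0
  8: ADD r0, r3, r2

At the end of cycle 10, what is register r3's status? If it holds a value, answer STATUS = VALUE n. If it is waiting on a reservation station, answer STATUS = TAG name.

STATUS = TAG Add3

  c1: issue ADD r4<-Add1  regs: r0:3,r1:3,r2:6,r3:6,r4:Add1
  c2: issue MUL r0<-Mul1  regs: r0:Mul1,r1:3,r2:6,r3:6,r4:Add1
  c3: issue MUL r0<-Mul2  regs: r0:Mul2,r1:3,r2:6,r3:6,r4:Add1
  c4: CDB Add1=12; issue SUB r1<-Add1  regs: r0:Mul2,r1:Add1,r2:6,r3:6,r4:12
  c5: issue ADD r4<-Add2  regs: r0:Mul2,r1:Add1,r2:6,r3:6,r4:Add2
  c6: issue SUB r3<-Add3  regs: r0:Mul2,r1:Add1,r2:6,r3:Add3,r4:Add2
  c7: CDB Add1=3; issue SUB r4<-Add1  regs: r0:Mul2,r1:3,r2:6,r3:Add3,r4:Add1
  c8: CDB Add2=18; issue ADD r2<-Add2  regs: r0:Mul2,r1:3,r2:Add2,r3:Add3,r4:Add1
  c9: CDB Mul1=18; stall  regs: r0:Mul2,r1:3,r2:Add2,r3:Add3,r4:Add1
  c10: CDB Mul2=72; stall  regs: r0:72,r1:3,r2:Add2,r3:Add3,r4:Add1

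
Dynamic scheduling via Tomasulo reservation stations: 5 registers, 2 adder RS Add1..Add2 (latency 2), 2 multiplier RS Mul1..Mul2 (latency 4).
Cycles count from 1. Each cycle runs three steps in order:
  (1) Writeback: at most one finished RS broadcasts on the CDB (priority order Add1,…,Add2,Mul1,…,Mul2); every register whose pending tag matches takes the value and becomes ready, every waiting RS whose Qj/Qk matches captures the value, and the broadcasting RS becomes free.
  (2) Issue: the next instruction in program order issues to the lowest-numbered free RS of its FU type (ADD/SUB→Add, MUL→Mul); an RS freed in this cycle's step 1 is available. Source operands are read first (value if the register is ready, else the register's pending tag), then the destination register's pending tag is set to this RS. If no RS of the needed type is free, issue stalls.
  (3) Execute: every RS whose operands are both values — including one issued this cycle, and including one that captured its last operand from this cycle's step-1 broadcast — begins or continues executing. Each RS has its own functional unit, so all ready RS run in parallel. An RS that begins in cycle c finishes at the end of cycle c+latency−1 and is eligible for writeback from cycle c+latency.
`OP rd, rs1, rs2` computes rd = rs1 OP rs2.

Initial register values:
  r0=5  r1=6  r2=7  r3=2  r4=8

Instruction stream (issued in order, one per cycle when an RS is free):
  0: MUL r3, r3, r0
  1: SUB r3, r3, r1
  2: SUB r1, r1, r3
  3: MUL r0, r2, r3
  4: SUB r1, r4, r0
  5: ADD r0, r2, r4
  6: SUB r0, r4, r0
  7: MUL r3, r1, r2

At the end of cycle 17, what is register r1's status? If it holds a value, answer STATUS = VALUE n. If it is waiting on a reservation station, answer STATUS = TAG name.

  c1: issue MUL r3<-Mul1  regs: r0:5,r1:6,r2:7,r3:Mul1,r4:8
  c2: issue SUB r3<-Add1  regs: r0:5,r1:6,r2:7,r3:Add1,r4:8
  c3: issue SUB r1<-Add2  regs: r0:5,r1:Add2,r2:7,r3:Add1,r4:8
  c4: issue MUL r0<-Mul2  regs: r0:Mul2,r1:Add2,r2:7,r3:Add1,r4:8
  c5: CDB Mul1=10; stall  regs: r0:Mul2,r1:Add2,r2:7,r3:Add1,r4:8
  c6: stall  regs: r0:Mul2,r1:Add2,r2:7,r3:Add1,r4:8
  c7: CDB Add1=4; issue SUB r1<-Add1  regs: r0:Mul2,r1:Add1,r2:7,r3:4,r4:8
  c8: stall  regs: r0:Mul2,r1:Add1,r2:7,r3:4,r4:8
  c9: CDB Add2=2; issue ADD r0<-Add2  regs: r0:Add2,r1:Add1,r2:7,r3:4,r4:8
  c10: stall  regs: r0:Add2,r1:Add1,r2:7,r3:4,r4:8
  c11: CDB Add2=15; issue SUB r0<-Add2  regs: r0:Add2,r1:Add1,r2:7,r3:4,r4:8
  c12: CDB Mul2=28; issue MUL r3<-Mul1  regs: r0:Add2,r1:Add1,r2:7,r3:Mul1,r4:8
  c13: CDB Add2=-7  regs: r0:-7,r1:Add1,r2:7,r3:Mul1,r4:8
  c14: CDB Add1=-20  regs: r0:-7,r1:-20,r2:7,r3:Mul1,r4:8
  c15: -  regs: r0:-7,r1:-20,r2:7,r3:Mul1,r4:8
  c16: -  regs: r0:-7,r1:-20,r2:7,r3:Mul1,r4:8
  c17: -  regs: r0:-7,r1:-20,r2:7,r3:Mul1,r4:8

STATUS = VALUE -20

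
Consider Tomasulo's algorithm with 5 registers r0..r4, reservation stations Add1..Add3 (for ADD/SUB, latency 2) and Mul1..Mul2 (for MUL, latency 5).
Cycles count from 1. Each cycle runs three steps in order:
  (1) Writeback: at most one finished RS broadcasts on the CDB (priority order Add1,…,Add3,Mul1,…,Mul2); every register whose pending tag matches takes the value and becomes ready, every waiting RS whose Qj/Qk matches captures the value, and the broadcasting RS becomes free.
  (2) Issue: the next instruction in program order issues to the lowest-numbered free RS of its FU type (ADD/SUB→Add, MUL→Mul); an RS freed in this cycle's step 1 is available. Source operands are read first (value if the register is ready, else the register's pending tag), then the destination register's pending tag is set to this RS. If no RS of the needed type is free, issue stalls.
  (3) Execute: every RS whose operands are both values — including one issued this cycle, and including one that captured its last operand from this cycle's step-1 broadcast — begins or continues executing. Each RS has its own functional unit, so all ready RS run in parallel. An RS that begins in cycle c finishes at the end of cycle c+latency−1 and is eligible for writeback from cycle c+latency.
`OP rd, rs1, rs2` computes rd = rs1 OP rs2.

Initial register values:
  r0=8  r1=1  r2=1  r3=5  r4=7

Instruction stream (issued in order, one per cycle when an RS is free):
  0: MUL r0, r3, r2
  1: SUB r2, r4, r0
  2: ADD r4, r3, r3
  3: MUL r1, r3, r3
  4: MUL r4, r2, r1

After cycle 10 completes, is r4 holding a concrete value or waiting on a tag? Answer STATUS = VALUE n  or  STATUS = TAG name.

STATUS = TAG Mul1

cycle 1: issue MUL r0<-Mul1 // r0:Mul1,r1:1,r2:1,r3:5,r4:7
cycle 2: issue SUB r2<-Add1 // r0:Mul1,r1:1,r2:Add1,r3:5,r4:7
cycle 3: issue ADD r4<-Add2 // r0:Mul1,r1:1,r2:Add1,r3:5,r4:Add2
cycle 4: issue MUL r1<-Mul2 // r0:Mul1,r1:Mul2,r2:Add1,r3:5,r4:Add2
cycle 5: CDB Add2=10; stall // r0:Mul1,r1:Mul2,r2:Add1,r3:5,r4:10
cycle 6: CDB Mul1=5; issue MUL r4<-Mul1 // r0:5,r1:Mul2,r2:Add1,r3:5,r4:Mul1
cycle 7: - // r0:5,r1:Mul2,r2:Add1,r3:5,r4:Mul1
cycle 8: CDB Add1=2 // r0:5,r1:Mul2,r2:2,r3:5,r4:Mul1
cycle 9: CDB Mul2=25 // r0:5,r1:25,r2:2,r3:5,r4:Mul1
cycle 10: - // r0:5,r1:25,r2:2,r3:5,r4:Mul1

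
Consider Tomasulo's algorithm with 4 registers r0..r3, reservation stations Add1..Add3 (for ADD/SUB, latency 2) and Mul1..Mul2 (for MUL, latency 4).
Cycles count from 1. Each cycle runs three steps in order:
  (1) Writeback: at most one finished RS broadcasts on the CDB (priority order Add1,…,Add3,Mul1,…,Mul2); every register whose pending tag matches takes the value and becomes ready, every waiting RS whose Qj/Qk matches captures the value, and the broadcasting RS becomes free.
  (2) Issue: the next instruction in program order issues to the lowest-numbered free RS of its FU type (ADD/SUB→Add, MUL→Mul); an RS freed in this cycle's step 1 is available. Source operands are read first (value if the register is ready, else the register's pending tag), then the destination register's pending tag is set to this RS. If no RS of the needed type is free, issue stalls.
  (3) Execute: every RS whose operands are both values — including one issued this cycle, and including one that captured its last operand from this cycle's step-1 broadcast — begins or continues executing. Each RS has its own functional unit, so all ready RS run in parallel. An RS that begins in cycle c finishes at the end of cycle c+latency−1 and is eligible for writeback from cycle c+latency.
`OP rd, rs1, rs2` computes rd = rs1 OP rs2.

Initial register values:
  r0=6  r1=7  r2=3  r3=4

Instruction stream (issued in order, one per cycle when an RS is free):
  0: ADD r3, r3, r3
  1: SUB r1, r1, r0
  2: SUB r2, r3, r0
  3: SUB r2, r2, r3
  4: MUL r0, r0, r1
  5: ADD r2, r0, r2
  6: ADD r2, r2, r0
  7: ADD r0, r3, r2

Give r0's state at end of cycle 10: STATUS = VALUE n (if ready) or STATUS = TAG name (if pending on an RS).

cycle 1: issue ADD r3<-Add1 // r0:6,r1:7,r2:3,r3:Add1
cycle 2: issue SUB r1<-Add2 // r0:6,r1:Add2,r2:3,r3:Add1
cycle 3: CDB Add1=8; issue SUB r2<-Add1 // r0:6,r1:Add2,r2:Add1,r3:8
cycle 4: CDB Add2=1; issue SUB r2<-Add2 // r0:6,r1:1,r2:Add2,r3:8
cycle 5: CDB Add1=2; issue MUL r0<-Mul1 // r0:Mul1,r1:1,r2:Add2,r3:8
cycle 6: issue ADD r2<-Add1 // r0:Mul1,r1:1,r2:Add1,r3:8
cycle 7: CDB Add2=-6; issue ADD r2<-Add2 // r0:Mul1,r1:1,r2:Add2,r3:8
cycle 8: issue ADD r0<-Add3 // r0:Add3,r1:1,r2:Add2,r3:8
cycle 9: CDB Mul1=6 // r0:Add3,r1:1,r2:Add2,r3:8
cycle 10: - // r0:Add3,r1:1,r2:Add2,r3:8

STATUS = TAG Add3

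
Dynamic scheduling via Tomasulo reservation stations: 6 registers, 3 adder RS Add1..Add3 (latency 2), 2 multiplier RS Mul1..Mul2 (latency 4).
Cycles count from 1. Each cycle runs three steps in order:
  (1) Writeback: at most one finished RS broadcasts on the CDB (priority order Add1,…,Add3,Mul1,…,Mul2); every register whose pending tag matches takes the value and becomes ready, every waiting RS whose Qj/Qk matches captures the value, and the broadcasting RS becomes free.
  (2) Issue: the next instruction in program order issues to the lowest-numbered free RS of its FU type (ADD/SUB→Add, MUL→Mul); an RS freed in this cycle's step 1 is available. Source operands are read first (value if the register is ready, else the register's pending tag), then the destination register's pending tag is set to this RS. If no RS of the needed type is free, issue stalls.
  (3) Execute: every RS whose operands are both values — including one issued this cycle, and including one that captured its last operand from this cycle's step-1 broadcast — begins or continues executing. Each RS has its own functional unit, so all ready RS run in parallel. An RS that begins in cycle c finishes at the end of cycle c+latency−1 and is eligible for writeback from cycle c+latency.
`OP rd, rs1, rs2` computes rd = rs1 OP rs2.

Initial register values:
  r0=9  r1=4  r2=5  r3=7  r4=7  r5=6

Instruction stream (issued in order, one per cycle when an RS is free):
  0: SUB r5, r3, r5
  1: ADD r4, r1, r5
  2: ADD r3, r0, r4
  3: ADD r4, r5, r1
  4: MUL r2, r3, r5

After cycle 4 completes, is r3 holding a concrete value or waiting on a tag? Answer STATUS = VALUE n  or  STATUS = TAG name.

  c1: issue SUB r5<-Add1  regs: r0:9,r1:4,r2:5,r3:7,r4:7,r5:Add1
  c2: issue ADD r4<-Add2  regs: r0:9,r1:4,r2:5,r3:7,r4:Add2,r5:Add1
  c3: CDB Add1=1; issue ADD r3<-Add1  regs: r0:9,r1:4,r2:5,r3:Add1,r4:Add2,r5:1
  c4: issue ADD r4<-Add3  regs: r0:9,r1:4,r2:5,r3:Add1,r4:Add3,r5:1

STATUS = TAG Add1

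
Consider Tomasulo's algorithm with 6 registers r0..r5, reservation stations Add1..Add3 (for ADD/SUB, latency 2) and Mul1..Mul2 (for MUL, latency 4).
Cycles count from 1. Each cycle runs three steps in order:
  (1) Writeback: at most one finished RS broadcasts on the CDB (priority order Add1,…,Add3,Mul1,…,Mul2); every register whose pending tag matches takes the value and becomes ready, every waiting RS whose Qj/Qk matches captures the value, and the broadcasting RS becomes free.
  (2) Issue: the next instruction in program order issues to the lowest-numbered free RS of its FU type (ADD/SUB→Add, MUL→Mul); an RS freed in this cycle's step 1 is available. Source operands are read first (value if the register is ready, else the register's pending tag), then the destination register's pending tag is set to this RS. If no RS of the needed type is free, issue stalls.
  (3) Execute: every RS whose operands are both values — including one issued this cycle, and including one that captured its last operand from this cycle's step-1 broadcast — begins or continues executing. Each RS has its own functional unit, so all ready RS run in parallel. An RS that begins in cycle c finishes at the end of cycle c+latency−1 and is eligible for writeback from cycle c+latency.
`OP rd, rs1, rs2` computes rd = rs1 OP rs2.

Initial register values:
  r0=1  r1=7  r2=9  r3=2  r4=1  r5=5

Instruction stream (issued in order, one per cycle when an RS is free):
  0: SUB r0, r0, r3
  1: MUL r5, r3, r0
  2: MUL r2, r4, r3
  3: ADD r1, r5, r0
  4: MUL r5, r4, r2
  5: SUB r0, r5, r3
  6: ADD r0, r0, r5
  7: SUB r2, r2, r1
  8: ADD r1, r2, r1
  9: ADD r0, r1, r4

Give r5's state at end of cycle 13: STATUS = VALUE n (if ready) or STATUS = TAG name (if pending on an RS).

STATUS = VALUE 2

c1: issue SUB r0<-Add1 | r0:Add1,r1:7,r2:9,r3:2,r4:1,r5:5
c2: issue MUL r5<-Mul1 | r0:Add1,r1:7,r2:9,r3:2,r4:1,r5:Mul1
c3: CDB Add1=-1; issue MUL r2<-Mul2 | r0:-1,r1:7,r2:Mul2,r3:2,r4:1,r5:Mul1
c4: issue ADD r1<-Add1 | r0:-1,r1:Add1,r2:Mul2,r3:2,r4:1,r5:Mul1
c5: stall | r0:-1,r1:Add1,r2:Mul2,r3:2,r4:1,r5:Mul1
c6: stall | r0:-1,r1:Add1,r2:Mul2,r3:2,r4:1,r5:Mul1
c7: CDB Mul1=-2; issue MUL r5<-Mul1 | r0:-1,r1:Add1,r2:Mul2,r3:2,r4:1,r5:Mul1
c8: CDB Mul2=2; issue SUB r0<-Add2 | r0:Add2,r1:Add1,r2:2,r3:2,r4:1,r5:Mul1
c9: CDB Add1=-3; issue ADD r0<-Add1 | r0:Add1,r1:-3,r2:2,r3:2,r4:1,r5:Mul1
c10: issue SUB r2<-Add3 | r0:Add1,r1:-3,r2:Add3,r3:2,r4:1,r5:Mul1
c11: stall | r0:Add1,r1:-3,r2:Add3,r3:2,r4:1,r5:Mul1
c12: CDB Add3=5; issue ADD r1<-Add3 | r0:Add1,r1:Add3,r2:5,r3:2,r4:1,r5:Mul1
c13: CDB Mul1=2; stall | r0:Add1,r1:Add3,r2:5,r3:2,r4:1,r5:2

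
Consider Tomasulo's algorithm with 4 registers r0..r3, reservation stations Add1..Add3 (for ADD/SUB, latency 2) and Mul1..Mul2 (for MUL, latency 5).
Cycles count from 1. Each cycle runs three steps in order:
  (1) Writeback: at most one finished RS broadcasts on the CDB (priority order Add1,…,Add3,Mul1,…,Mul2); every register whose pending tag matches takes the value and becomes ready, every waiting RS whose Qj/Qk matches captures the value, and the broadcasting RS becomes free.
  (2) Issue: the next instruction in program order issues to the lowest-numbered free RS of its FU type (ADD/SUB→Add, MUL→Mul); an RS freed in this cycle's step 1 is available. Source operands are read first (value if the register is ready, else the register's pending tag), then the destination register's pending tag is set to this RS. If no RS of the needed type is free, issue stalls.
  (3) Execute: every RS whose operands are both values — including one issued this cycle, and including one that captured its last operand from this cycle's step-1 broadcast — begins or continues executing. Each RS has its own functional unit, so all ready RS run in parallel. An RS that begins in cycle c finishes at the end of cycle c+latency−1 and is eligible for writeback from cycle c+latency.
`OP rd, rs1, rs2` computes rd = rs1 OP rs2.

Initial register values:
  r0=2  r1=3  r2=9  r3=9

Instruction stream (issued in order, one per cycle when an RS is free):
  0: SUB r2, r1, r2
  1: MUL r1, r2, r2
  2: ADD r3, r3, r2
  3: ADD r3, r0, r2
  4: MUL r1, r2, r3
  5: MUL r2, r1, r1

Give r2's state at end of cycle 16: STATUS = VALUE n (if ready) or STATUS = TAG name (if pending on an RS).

cycle 1: issue SUB r2<-Add1 // r0:2,r1:3,r2:Add1,r3:9
cycle 2: issue MUL r1<-Mul1 // r0:2,r1:Mul1,r2:Add1,r3:9
cycle 3: CDB Add1=-6; issue ADD r3<-Add1 // r0:2,r1:Mul1,r2:-6,r3:Add1
cycle 4: issue ADD r3<-Add2 // r0:2,r1:Mul1,r2:-6,r3:Add2
cycle 5: CDB Add1=3; issue MUL r1<-Mul2 // r0:2,r1:Mul2,r2:-6,r3:Add2
cycle 6: CDB Add2=-4; stall // r0:2,r1:Mul2,r2:-6,r3:-4
cycle 7: stall // r0:2,r1:Mul2,r2:-6,r3:-4
cycle 8: CDB Mul1=36; issue MUL r2<-Mul1 // r0:2,r1:Mul2,r2:Mul1,r3:-4
cycle 9: - // r0:2,r1:Mul2,r2:Mul1,r3:-4
cycle 10: - // r0:2,r1:Mul2,r2:Mul1,r3:-4
cycle 11: CDB Mul2=24 // r0:2,r1:24,r2:Mul1,r3:-4
cycle 12: - // r0:2,r1:24,r2:Mul1,r3:-4
cycle 13: - // r0:2,r1:24,r2:Mul1,r3:-4
cycle 14: - // r0:2,r1:24,r2:Mul1,r3:-4
cycle 15: - // r0:2,r1:24,r2:Mul1,r3:-4
cycle 16: CDB Mul1=576 // r0:2,r1:24,r2:576,r3:-4

STATUS = VALUE 576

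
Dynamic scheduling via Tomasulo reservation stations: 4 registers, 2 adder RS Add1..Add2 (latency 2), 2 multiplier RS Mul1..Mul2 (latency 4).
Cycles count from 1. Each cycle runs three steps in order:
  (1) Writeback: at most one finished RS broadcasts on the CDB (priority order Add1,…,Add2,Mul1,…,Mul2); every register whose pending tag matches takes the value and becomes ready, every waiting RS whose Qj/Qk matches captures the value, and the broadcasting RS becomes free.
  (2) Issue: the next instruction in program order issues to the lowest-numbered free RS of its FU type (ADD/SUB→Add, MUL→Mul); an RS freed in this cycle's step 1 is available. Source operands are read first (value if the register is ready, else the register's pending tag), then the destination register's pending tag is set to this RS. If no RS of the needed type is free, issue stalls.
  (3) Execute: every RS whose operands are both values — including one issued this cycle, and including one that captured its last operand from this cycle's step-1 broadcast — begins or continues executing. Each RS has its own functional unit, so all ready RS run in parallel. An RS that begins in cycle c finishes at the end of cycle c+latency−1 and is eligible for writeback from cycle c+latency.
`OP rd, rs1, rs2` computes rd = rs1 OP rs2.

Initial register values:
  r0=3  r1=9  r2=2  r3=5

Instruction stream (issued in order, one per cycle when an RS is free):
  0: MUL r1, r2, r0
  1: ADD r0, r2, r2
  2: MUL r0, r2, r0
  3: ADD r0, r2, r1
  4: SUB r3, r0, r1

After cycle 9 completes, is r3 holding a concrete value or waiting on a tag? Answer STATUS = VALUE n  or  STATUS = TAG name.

STATUS = VALUE 2

  c1: issue MUL r1<-Mul1  regs: r0:3,r1:Mul1,r2:2,r3:5
  c2: issue ADD r0<-Add1  regs: r0:Add1,r1:Mul1,r2:2,r3:5
  c3: issue MUL r0<-Mul2  regs: r0:Mul2,r1:Mul1,r2:2,r3:5
  c4: CDB Add1=4; issue ADD r0<-Add1  regs: r0:Add1,r1:Mul1,r2:2,r3:5
  c5: CDB Mul1=6; issue SUB r3<-Add2  regs: r0:Add1,r1:6,r2:2,r3:Add2
  c6: -  regs: r0:Add1,r1:6,r2:2,r3:Add2
  c7: CDB Add1=8  regs: r0:8,r1:6,r2:2,r3:Add2
  c8: CDB Mul2=8  regs: r0:8,r1:6,r2:2,r3:Add2
  c9: CDB Add2=2  regs: r0:8,r1:6,r2:2,r3:2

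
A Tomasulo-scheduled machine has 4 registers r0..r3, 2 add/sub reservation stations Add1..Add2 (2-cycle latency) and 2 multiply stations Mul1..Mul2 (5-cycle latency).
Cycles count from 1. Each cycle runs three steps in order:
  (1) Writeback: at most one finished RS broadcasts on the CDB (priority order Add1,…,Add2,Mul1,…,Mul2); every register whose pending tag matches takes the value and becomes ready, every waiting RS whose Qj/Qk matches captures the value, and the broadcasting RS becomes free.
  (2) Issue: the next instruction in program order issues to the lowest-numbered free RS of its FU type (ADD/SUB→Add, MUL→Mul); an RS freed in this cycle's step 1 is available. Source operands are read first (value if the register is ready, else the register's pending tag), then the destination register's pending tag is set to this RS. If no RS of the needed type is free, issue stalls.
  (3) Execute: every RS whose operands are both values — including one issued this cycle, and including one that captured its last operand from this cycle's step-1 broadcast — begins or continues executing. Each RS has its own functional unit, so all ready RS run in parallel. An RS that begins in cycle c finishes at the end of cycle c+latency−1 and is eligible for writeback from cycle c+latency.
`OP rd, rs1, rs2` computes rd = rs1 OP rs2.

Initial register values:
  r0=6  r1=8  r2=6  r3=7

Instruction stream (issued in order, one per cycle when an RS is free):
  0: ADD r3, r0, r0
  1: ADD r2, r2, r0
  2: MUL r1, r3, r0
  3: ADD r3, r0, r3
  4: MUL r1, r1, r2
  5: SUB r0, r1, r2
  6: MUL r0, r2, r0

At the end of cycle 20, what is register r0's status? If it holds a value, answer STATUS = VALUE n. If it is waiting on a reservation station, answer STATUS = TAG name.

STATUS = VALUE 10224

cycle 1: issue ADD r3<-Add1 // r0:6,r1:8,r2:6,r3:Add1
cycle 2: issue ADD r2<-Add2 // r0:6,r1:8,r2:Add2,r3:Add1
cycle 3: CDB Add1=12; issue MUL r1<-Mul1 // r0:6,r1:Mul1,r2:Add2,r3:12
cycle 4: CDB Add2=12; issue ADD r3<-Add1 // r0:6,r1:Mul1,r2:12,r3:Add1
cycle 5: issue MUL r1<-Mul2 // r0:6,r1:Mul2,r2:12,r3:Add1
cycle 6: CDB Add1=18; issue SUB r0<-Add1 // r0:Add1,r1:Mul2,r2:12,r3:18
cycle 7: stall // r0:Add1,r1:Mul2,r2:12,r3:18
cycle 8: CDB Mul1=72; issue MUL r0<-Mul1 // r0:Mul1,r1:Mul2,r2:12,r3:18
cycle 9: - // r0:Mul1,r1:Mul2,r2:12,r3:18
cycle 10: - // r0:Mul1,r1:Mul2,r2:12,r3:18
cycle 11: - // r0:Mul1,r1:Mul2,r2:12,r3:18
cycle 12: - // r0:Mul1,r1:Mul2,r2:12,r3:18
cycle 13: CDB Mul2=864 // r0:Mul1,r1:864,r2:12,r3:18
cycle 14: - // r0:Mul1,r1:864,r2:12,r3:18
cycle 15: CDB Add1=852 // r0:Mul1,r1:864,r2:12,r3:18
cycle 16: - // r0:Mul1,r1:864,r2:12,r3:18
cycle 17: - // r0:Mul1,r1:864,r2:12,r3:18
cycle 18: - // r0:Mul1,r1:864,r2:12,r3:18
cycle 19: - // r0:Mul1,r1:864,r2:12,r3:18
cycle 20: CDB Mul1=10224 // r0:10224,r1:864,r2:12,r3:18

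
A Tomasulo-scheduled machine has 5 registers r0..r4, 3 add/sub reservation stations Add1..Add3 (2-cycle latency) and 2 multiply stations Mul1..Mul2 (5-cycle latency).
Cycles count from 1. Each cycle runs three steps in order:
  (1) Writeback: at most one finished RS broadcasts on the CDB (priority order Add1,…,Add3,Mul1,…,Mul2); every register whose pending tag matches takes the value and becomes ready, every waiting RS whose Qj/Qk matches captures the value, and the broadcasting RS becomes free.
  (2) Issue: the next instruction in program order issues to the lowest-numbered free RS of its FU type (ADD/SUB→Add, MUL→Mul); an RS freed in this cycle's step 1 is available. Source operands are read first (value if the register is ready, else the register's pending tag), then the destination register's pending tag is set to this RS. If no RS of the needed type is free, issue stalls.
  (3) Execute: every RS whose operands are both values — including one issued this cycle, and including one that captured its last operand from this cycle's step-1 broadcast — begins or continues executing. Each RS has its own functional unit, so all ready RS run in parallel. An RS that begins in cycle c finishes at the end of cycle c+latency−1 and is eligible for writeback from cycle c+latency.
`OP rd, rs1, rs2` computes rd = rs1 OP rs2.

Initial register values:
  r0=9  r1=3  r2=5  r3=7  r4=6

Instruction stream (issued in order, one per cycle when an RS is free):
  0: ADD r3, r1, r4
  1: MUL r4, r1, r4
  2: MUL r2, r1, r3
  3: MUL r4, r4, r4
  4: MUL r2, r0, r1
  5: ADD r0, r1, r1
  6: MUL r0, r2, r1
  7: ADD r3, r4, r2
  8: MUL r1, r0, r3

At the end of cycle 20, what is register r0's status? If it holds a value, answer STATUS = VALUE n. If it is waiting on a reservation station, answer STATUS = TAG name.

STATUS = VALUE 81

cycle 1: issue ADD r3<-Add1 // r0:9,r1:3,r2:5,r3:Add1,r4:6
cycle 2: issue MUL r4<-Mul1 // r0:9,r1:3,r2:5,r3:Add1,r4:Mul1
cycle 3: CDB Add1=9; issue MUL r2<-Mul2 // r0:9,r1:3,r2:Mul2,r3:9,r4:Mul1
cycle 4: stall // r0:9,r1:3,r2:Mul2,r3:9,r4:Mul1
cycle 5: stall // r0:9,r1:3,r2:Mul2,r3:9,r4:Mul1
cycle 6: stall // r0:9,r1:3,r2:Mul2,r3:9,r4:Mul1
cycle 7: CDB Mul1=18; issue MUL r4<-Mul1 // r0:9,r1:3,r2:Mul2,r3:9,r4:Mul1
cycle 8: CDB Mul2=27; issue MUL r2<-Mul2 // r0:9,r1:3,r2:Mul2,r3:9,r4:Mul1
cycle 9: issue ADD r0<-Add1 // r0:Add1,r1:3,r2:Mul2,r3:9,r4:Mul1
cycle 10: stall // r0:Add1,r1:3,r2:Mul2,r3:9,r4:Mul1
cycle 11: CDB Add1=6; stall // r0:6,r1:3,r2:Mul2,r3:9,r4:Mul1
cycle 12: CDB Mul1=324; issue MUL r0<-Mul1 // r0:Mul1,r1:3,r2:Mul2,r3:9,r4:324
cycle 13: CDB Mul2=27; issue ADD r3<-Add1 // r0:Mul1,r1:3,r2:27,r3:Add1,r4:324
cycle 14: issue MUL r1<-Mul2 // r0:Mul1,r1:Mul2,r2:27,r3:Add1,r4:324
cycle 15: CDB Add1=351 // r0:Mul1,r1:Mul2,r2:27,r3:351,r4:324
cycle 16: - // r0:Mul1,r1:Mul2,r2:27,r3:351,r4:324
cycle 17: - // r0:Mul1,r1:Mul2,r2:27,r3:351,r4:324
cycle 18: CDB Mul1=81 // r0:81,r1:Mul2,r2:27,r3:351,r4:324
cycle 19: - // r0:81,r1:Mul2,r2:27,r3:351,r4:324
cycle 20: - // r0:81,r1:Mul2,r2:27,r3:351,r4:324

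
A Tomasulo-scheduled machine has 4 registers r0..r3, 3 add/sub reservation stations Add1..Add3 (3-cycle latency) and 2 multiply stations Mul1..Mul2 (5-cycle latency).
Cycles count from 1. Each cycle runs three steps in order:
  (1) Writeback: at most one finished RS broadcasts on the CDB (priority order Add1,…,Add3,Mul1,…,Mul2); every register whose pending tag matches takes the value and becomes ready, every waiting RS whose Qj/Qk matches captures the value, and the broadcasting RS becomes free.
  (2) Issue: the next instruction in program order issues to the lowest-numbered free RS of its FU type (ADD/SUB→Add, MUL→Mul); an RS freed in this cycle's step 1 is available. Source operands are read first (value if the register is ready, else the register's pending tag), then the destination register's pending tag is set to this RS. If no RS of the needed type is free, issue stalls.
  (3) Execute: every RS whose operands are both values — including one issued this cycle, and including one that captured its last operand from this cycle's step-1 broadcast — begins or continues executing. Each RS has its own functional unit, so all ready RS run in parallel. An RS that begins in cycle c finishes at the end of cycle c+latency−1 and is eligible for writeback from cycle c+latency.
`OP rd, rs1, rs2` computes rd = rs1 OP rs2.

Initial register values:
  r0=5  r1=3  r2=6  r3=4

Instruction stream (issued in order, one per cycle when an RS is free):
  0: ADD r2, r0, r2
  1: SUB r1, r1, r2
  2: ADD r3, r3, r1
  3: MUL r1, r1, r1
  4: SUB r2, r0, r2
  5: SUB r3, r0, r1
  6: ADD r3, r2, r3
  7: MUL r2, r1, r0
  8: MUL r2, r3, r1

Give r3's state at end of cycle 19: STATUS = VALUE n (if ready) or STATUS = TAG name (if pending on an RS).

  c1: issue ADD r2<-Add1  regs: r0:5,r1:3,r2:Add1,r3:4
  c2: issue SUB r1<-Add2  regs: r0:5,r1:Add2,r2:Add1,r3:4
  c3: issue ADD r3<-Add3  regs: r0:5,r1:Add2,r2:Add1,r3:Add3
  c4: CDB Add1=11; issue MUL r1<-Mul1  regs: r0:5,r1:Mul1,r2:11,r3:Add3
  c5: issue SUB r2<-Add1  regs: r0:5,r1:Mul1,r2:Add1,r3:Add3
  c6: stall  regs: r0:5,r1:Mul1,r2:Add1,r3:Add3
  c7: CDB Add2=-8; issue SUB r3<-Add2  regs: r0:5,r1:Mul1,r2:Add1,r3:Add2
  c8: CDB Add1=-6; issue ADD r3<-Add1  regs: r0:5,r1:Mul1,r2:-6,r3:Add1
  c9: issue MUL r2<-Mul2  regs: r0:5,r1:Mul1,r2:Mul2,r3:Add1
  c10: CDB Add3=-4; stall  regs: r0:5,r1:Mul1,r2:Mul2,r3:Add1
  c11: stall  regs: r0:5,r1:Mul1,r2:Mul2,r3:Add1
  c12: CDB Mul1=64; issue MUL r2<-Mul1  regs: r0:5,r1:64,r2:Mul1,r3:Add1
  c13: -  regs: r0:5,r1:64,r2:Mul1,r3:Add1
  c14: -  regs: r0:5,r1:64,r2:Mul1,r3:Add1
  c15: CDB Add2=-59  regs: r0:5,r1:64,r2:Mul1,r3:Add1
  c16: -  regs: r0:5,r1:64,r2:Mul1,r3:Add1
  c17: CDB Mul2=320  regs: r0:5,r1:64,r2:Mul1,r3:Add1
  c18: CDB Add1=-65  regs: r0:5,r1:64,r2:Mul1,r3:-65
  c19: -  regs: r0:5,r1:64,r2:Mul1,r3:-65

STATUS = VALUE -65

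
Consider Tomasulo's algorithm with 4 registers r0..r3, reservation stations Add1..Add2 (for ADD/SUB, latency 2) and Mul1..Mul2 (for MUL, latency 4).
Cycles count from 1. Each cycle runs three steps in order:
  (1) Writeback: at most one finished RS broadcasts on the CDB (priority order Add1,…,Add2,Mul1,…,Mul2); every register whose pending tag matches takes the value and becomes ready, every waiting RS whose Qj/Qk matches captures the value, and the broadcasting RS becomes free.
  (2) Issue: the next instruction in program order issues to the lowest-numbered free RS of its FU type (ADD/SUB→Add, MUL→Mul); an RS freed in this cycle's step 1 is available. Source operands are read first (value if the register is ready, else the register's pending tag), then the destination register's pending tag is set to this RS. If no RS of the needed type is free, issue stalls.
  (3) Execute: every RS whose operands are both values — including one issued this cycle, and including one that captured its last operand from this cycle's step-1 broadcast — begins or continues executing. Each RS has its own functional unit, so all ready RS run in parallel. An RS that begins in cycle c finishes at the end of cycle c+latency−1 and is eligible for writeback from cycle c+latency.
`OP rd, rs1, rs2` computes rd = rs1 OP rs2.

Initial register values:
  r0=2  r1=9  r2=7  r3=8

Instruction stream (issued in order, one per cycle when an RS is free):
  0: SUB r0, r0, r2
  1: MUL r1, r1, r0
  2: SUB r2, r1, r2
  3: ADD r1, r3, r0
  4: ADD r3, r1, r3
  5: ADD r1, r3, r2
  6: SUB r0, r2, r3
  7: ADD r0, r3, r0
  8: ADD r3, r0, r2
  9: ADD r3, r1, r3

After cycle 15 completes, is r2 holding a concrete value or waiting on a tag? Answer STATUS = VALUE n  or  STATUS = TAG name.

c1: issue SUB r0<-Add1 | r0:Add1,r1:9,r2:7,r3:8
c2: issue MUL r1<-Mul1 | r0:Add1,r1:Mul1,r2:7,r3:8
c3: CDB Add1=-5; issue SUB r2<-Add1 | r0:-5,r1:Mul1,r2:Add1,r3:8
c4: issue ADD r1<-Add2 | r0:-5,r1:Add2,r2:Add1,r3:8
c5: stall | r0:-5,r1:Add2,r2:Add1,r3:8
c6: CDB Add2=3; issue ADD r3<-Add2 | r0:-5,r1:3,r2:Add1,r3:Add2
c7: CDB Mul1=-45; stall | r0:-5,r1:3,r2:Add1,r3:Add2
c8: CDB Add2=11; issue ADD r1<-Add2 | r0:-5,r1:Add2,r2:Add1,r3:11
c9: CDB Add1=-52; issue SUB r0<-Add1 | r0:Add1,r1:Add2,r2:-52,r3:11
c10: stall | r0:Add1,r1:Add2,r2:-52,r3:11
c11: CDB Add1=-63; issue ADD r0<-Add1 | r0:Add1,r1:Add2,r2:-52,r3:11
c12: CDB Add2=-41; issue ADD r3<-Add2 | r0:Add1,r1:-41,r2:-52,r3:Add2
c13: CDB Add1=-52; issue ADD r3<-Add1 | r0:-52,r1:-41,r2:-52,r3:Add1
c14: - | r0:-52,r1:-41,r2:-52,r3:Add1
c15: CDB Add2=-104 | r0:-52,r1:-41,r2:-52,r3:Add1

STATUS = VALUE -52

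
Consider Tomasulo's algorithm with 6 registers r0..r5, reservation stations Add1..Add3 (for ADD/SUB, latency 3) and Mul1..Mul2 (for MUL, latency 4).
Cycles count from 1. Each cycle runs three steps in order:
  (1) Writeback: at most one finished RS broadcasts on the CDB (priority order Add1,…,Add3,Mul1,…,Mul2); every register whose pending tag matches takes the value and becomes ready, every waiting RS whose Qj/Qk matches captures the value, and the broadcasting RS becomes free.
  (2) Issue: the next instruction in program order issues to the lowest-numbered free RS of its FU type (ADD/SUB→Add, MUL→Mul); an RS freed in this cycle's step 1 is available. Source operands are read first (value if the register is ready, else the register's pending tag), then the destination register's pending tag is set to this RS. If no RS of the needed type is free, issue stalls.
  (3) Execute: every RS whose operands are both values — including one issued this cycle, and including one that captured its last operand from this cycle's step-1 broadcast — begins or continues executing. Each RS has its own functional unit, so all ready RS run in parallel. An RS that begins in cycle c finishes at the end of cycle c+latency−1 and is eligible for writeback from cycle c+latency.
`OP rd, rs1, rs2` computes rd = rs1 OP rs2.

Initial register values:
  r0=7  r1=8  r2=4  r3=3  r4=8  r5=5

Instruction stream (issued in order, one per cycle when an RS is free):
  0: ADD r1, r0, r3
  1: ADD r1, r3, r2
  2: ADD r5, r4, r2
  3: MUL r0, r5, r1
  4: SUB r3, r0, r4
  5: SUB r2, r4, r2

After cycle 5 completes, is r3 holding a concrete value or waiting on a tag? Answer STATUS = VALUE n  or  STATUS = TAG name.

STATUS = TAG Add1

  c1: issue ADD r1<-Add1  regs: r0:7,r1:Add1,r2:4,r3:3,r4:8,r5:5
  c2: issue ADD r1<-Add2  regs: r0:7,r1:Add2,r2:4,r3:3,r4:8,r5:5
  c3: issue ADD r5<-Add3  regs: r0:7,r1:Add2,r2:4,r3:3,r4:8,r5:Add3
  c4: CDB Add1=10; issue MUL r0<-Mul1  regs: r0:Mul1,r1:Add2,r2:4,r3:3,r4:8,r5:Add3
  c5: CDB Add2=7; issue SUB r3<-Add1  regs: r0:Mul1,r1:7,r2:4,r3:Add1,r4:8,r5:Add3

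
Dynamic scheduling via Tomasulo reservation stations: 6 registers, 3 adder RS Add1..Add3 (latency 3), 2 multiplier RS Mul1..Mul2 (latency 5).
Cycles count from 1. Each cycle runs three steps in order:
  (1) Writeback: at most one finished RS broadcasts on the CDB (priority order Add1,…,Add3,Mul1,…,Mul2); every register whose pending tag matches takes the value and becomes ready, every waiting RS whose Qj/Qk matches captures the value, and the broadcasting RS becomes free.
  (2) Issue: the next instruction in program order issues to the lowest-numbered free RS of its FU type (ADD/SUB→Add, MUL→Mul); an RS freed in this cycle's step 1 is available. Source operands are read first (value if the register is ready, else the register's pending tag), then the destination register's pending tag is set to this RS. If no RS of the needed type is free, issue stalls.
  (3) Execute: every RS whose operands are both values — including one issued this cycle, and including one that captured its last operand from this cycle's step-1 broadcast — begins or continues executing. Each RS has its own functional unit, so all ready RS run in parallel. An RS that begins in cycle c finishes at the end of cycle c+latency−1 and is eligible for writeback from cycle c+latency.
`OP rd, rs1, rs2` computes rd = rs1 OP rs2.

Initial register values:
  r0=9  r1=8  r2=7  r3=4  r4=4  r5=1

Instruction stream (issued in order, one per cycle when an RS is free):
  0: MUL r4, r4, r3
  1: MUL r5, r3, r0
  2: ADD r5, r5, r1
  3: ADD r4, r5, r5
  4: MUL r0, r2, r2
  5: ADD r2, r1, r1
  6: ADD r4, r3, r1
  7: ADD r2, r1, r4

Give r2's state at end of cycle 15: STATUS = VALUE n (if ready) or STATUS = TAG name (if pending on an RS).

  c1: issue MUL r4<-Mul1  regs: r0:9,r1:8,r2:7,r3:4,r4:Mul1,r5:1
  c2: issue MUL r5<-Mul2  regs: r0:9,r1:8,r2:7,r3:4,r4:Mul1,r5:Mul2
  c3: issue ADD r5<-Add1  regs: r0:9,r1:8,r2:7,r3:4,r4:Mul1,r5:Add1
  c4: issue ADD r4<-Add2  regs: r0:9,r1:8,r2:7,r3:4,r4:Add2,r5:Add1
  c5: stall  regs: r0:9,r1:8,r2:7,r3:4,r4:Add2,r5:Add1
  c6: CDB Mul1=16; issue MUL r0<-Mul1  regs: r0:Mul1,r1:8,r2:7,r3:4,r4:Add2,r5:Add1
  c7: CDB Mul2=36; issue ADD r2<-Add3  regs: r0:Mul1,r1:8,r2:Add3,r3:4,r4:Add2,r5:Add1
  c8: stall  regs: r0:Mul1,r1:8,r2:Add3,r3:4,r4:Add2,r5:Add1
  c9: stall  regs: r0:Mul1,r1:8,r2:Add3,r3:4,r4:Add2,r5:Add1
  c10: CDB Add1=44; issue ADD r4<-Add1  regs: r0:Mul1,r1:8,r2:Add3,r3:4,r4:Add1,r5:44
  c11: CDB Add3=16; issue ADD r2<-Add3  regs: r0:Mul1,r1:8,r2:Add3,r3:4,r4:Add1,r5:44
  c12: CDB Mul1=49  regs: r0:49,r1:8,r2:Add3,r3:4,r4:Add1,r5:44
  c13: CDB Add1=12  regs: r0:49,r1:8,r2:Add3,r3:4,r4:12,r5:44
  c14: CDB Add2=88  regs: r0:49,r1:8,r2:Add3,r3:4,r4:12,r5:44
  c15: -  regs: r0:49,r1:8,r2:Add3,r3:4,r4:12,r5:44

STATUS = TAG Add3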